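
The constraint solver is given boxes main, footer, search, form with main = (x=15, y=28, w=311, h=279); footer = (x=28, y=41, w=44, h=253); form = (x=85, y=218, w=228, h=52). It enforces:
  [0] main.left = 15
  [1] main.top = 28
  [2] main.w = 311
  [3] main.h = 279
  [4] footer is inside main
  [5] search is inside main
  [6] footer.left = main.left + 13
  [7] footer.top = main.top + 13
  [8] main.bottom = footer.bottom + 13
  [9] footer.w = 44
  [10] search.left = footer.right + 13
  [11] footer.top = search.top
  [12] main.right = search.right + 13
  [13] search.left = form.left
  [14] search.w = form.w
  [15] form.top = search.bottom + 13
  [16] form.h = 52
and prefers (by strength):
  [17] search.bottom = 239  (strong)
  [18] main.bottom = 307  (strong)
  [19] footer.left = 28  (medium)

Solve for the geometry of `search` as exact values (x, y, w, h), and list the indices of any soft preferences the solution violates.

1. search.x = 85  [search.left = footer.right + 13]
2. search.y = 41  [footer.top = search.top]
3. search.w = 228  [main.right = search.right + 13]
4. search.h = 164  [form.top = search.bottom + 13]

search = (x=85, y=41, w=228, h=164)
violated soft preferences: 17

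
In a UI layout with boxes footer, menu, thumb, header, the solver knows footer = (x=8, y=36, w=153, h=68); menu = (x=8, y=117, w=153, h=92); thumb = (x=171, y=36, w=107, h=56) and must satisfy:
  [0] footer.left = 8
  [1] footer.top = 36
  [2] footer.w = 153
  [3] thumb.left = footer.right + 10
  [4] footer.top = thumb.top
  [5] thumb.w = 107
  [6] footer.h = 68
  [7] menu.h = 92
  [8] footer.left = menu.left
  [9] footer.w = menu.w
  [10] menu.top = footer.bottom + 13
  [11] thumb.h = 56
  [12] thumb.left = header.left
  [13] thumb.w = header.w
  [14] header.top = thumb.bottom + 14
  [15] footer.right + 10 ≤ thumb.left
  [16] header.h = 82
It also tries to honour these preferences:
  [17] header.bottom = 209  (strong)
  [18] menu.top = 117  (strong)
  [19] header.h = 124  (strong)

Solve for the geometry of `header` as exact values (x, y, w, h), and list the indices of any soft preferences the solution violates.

header = (x=171, y=106, w=107, h=82)
violated soft preferences: 17, 19

1. header.x = 171  [thumb.left = header.left]
2. header.w = 107  [thumb.w = header.w]
3. header.y = 106  [header.top = thumb.bottom + 14]
4. header.h = 82  [header.h = 82]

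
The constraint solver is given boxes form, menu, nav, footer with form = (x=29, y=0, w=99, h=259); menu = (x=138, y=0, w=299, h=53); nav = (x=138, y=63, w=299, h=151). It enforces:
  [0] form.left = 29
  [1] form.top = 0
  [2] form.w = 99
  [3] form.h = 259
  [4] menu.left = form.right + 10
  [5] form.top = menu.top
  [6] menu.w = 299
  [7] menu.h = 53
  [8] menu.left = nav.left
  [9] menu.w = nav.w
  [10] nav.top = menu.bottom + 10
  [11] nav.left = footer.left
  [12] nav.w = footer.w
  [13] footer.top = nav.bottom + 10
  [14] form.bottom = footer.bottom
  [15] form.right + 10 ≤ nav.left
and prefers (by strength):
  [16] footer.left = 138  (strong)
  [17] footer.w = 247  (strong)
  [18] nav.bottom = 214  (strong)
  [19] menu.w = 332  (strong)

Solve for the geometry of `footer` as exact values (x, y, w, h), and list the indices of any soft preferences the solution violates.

1. footer.x = 138  [nav.left = footer.left]
2. footer.w = 299  [nav.w = footer.w]
3. footer.y = 224  [footer.top = nav.bottom + 10]
4. footer.h = 35  [form.bottom = footer.bottom]

footer = (x=138, y=224, w=299, h=35)
violated soft preferences: 17, 19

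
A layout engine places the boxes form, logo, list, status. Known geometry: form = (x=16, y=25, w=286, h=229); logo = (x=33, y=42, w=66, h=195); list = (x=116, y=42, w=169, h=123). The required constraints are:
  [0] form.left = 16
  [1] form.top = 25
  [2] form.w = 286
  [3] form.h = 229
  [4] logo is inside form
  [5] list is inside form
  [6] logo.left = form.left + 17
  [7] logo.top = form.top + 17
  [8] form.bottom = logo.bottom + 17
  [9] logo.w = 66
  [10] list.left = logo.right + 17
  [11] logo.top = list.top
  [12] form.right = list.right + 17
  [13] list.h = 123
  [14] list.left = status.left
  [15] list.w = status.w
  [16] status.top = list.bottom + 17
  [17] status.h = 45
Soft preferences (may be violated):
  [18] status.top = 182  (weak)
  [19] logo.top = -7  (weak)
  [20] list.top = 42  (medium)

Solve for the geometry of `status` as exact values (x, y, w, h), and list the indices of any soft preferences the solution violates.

status = (x=116, y=182, w=169, h=45)
violated soft preferences: 19

1. status.x = 116  [list.left = status.left]
2. status.w = 169  [list.w = status.w]
3. status.y = 182  [status.top = list.bottom + 17]
4. status.h = 45  [status.h = 45]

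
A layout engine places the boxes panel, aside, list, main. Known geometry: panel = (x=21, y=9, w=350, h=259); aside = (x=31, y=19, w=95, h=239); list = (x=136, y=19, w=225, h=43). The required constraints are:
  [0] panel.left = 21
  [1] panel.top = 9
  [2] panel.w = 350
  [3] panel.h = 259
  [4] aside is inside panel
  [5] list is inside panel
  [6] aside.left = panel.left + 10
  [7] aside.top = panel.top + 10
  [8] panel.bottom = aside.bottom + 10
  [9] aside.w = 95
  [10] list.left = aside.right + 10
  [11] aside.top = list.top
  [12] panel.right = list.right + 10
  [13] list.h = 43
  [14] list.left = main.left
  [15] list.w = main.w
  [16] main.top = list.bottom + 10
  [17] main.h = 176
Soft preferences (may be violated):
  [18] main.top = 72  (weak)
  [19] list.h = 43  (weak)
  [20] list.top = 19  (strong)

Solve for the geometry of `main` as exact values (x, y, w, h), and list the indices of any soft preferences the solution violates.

main = (x=136, y=72, w=225, h=176)
violated soft preferences: none

1. main.x = 136  [list.left = main.left]
2. main.w = 225  [list.w = main.w]
3. main.y = 72  [main.top = list.bottom + 10]
4. main.h = 176  [main.h = 176]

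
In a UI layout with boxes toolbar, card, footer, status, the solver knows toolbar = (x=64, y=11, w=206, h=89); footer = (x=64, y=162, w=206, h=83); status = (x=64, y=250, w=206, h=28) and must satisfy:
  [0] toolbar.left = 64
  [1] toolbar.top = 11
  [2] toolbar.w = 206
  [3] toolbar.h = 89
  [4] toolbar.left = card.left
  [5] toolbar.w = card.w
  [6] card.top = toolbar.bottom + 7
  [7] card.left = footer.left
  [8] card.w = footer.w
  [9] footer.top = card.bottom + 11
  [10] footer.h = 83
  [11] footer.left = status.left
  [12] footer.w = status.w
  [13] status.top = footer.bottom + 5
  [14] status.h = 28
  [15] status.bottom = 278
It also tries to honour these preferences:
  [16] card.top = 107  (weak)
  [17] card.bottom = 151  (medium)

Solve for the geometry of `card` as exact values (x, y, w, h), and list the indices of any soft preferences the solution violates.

1. card.x = 64  [toolbar.left = card.left]
2. card.w = 206  [toolbar.w = card.w]
3. card.y = 107  [card.top = toolbar.bottom + 7]
4. card.h = 44  [footer.top = card.bottom + 11]

card = (x=64, y=107, w=206, h=44)
violated soft preferences: none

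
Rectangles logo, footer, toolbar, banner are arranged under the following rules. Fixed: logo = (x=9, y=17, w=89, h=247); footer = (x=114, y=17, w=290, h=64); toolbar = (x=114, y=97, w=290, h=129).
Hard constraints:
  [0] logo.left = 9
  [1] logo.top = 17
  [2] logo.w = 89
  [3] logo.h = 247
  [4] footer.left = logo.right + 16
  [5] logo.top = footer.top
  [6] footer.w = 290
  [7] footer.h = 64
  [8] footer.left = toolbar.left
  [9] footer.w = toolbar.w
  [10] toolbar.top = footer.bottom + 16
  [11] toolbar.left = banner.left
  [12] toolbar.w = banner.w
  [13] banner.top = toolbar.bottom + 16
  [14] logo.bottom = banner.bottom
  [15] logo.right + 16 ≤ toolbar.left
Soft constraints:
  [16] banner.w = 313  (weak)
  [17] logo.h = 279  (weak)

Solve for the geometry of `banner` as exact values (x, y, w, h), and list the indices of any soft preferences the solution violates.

banner = (x=114, y=242, w=290, h=22)
violated soft preferences: 16, 17

1. banner.x = 114  [toolbar.left = banner.left]
2. banner.w = 290  [toolbar.w = banner.w]
3. banner.y = 242  [banner.top = toolbar.bottom + 16]
4. banner.h = 22  [logo.bottom = banner.bottom]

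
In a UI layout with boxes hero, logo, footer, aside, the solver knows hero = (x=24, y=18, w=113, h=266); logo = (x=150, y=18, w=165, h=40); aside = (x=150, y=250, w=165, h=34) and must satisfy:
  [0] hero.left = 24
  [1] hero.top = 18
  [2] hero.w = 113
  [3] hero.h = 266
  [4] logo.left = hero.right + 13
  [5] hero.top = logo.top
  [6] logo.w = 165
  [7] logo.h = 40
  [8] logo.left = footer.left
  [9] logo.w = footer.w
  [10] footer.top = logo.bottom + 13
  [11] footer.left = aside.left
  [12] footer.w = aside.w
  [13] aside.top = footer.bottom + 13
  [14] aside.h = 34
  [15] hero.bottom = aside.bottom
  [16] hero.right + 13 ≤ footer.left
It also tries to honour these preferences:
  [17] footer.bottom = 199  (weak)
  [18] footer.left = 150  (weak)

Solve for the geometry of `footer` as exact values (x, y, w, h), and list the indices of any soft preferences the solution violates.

footer = (x=150, y=71, w=165, h=166)
violated soft preferences: 17

1. footer.x = 150  [logo.left = footer.left]
2. footer.w = 165  [logo.w = footer.w]
3. footer.y = 71  [footer.top = logo.bottom + 13]
4. footer.h = 166  [aside.top = footer.bottom + 13]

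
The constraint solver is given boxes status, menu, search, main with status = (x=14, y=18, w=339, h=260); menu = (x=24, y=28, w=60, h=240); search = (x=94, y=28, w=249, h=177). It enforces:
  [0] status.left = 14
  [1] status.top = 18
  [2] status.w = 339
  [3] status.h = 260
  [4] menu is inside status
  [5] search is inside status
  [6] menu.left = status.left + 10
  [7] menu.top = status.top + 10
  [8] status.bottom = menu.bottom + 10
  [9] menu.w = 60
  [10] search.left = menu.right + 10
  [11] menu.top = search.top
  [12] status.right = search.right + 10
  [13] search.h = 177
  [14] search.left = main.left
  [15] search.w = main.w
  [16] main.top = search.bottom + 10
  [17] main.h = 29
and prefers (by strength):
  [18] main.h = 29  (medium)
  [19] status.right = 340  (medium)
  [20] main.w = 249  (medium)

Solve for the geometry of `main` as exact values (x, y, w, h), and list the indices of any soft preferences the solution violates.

main = (x=94, y=215, w=249, h=29)
violated soft preferences: 19

1. main.x = 94  [search.left = main.left]
2. main.w = 249  [search.w = main.w]
3. main.y = 215  [main.top = search.bottom + 10]
4. main.h = 29  [main.h = 29]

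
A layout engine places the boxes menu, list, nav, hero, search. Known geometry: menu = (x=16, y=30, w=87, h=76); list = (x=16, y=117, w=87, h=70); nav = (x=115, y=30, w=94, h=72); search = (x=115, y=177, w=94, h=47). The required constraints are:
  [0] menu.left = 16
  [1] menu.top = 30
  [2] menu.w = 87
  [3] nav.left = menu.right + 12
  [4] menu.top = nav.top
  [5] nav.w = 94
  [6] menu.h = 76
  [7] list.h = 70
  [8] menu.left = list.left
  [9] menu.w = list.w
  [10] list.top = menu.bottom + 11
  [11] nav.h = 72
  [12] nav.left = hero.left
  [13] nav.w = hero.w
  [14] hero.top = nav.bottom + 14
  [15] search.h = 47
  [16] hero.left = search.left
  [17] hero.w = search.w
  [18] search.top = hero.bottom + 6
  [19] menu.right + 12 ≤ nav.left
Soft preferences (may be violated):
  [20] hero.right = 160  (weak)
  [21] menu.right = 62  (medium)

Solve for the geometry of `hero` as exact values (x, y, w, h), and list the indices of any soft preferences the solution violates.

1. hero.x = 115  [nav.left = hero.left]
2. hero.w = 94  [nav.w = hero.w]
3. hero.y = 116  [hero.top = nav.bottom + 14]
4. hero.h = 55  [search.top = hero.bottom + 6]

hero = (x=115, y=116, w=94, h=55)
violated soft preferences: 20, 21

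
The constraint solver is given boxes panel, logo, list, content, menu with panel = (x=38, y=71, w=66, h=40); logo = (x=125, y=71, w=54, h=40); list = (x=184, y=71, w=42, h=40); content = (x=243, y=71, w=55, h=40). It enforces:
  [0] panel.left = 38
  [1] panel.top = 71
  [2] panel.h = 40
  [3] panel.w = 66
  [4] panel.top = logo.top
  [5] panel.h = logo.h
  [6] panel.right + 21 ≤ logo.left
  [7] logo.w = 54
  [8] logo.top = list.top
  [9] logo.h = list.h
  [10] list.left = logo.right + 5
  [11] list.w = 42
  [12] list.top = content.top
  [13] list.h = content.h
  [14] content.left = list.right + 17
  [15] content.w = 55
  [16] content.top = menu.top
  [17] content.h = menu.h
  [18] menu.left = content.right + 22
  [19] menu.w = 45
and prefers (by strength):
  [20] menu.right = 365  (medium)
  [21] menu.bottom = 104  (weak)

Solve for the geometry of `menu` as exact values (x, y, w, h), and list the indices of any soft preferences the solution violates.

1. menu.y = 71  [content.top = menu.top]
2. menu.h = 40  [content.h = menu.h]
3. menu.x = 320  [menu.left = content.right + 22]
4. menu.w = 45  [menu.w = 45]

menu = (x=320, y=71, w=45, h=40)
violated soft preferences: 21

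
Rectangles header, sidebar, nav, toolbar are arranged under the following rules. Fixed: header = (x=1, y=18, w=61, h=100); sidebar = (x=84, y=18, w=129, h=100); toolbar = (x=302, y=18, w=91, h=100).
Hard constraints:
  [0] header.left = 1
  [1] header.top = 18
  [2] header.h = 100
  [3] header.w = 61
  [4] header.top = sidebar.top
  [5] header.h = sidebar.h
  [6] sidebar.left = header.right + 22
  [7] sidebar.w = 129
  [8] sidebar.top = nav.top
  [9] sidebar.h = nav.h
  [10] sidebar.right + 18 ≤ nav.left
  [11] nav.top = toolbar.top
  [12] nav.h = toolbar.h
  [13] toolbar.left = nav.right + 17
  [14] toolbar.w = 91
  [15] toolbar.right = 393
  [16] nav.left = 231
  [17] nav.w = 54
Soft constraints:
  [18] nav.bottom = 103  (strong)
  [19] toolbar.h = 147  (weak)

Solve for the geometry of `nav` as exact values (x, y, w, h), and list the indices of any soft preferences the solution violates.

nav = (x=231, y=18, w=54, h=100)
violated soft preferences: 18, 19

1. nav.y = 18  [sidebar.top = nav.top]
2. nav.h = 100  [sidebar.h = nav.h]
3. nav.x = 231  [nav.left = 231]
4. nav.w = 54  [nav.w = 54]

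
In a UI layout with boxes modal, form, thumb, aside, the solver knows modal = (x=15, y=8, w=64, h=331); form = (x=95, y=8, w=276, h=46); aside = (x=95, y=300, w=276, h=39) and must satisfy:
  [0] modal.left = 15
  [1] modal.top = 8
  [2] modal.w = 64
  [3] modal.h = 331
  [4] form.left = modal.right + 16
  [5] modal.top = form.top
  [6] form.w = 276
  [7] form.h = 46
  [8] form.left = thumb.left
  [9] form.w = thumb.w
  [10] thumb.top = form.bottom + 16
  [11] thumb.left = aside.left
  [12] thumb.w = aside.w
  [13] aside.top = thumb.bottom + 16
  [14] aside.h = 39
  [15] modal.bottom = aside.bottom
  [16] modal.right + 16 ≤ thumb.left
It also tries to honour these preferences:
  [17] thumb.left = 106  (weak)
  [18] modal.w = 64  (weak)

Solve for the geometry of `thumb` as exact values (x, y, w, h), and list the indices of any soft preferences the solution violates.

thumb = (x=95, y=70, w=276, h=214)
violated soft preferences: 17

1. thumb.x = 95  [form.left = thumb.left]
2. thumb.w = 276  [form.w = thumb.w]
3. thumb.y = 70  [thumb.top = form.bottom + 16]
4. thumb.h = 214  [aside.top = thumb.bottom + 16]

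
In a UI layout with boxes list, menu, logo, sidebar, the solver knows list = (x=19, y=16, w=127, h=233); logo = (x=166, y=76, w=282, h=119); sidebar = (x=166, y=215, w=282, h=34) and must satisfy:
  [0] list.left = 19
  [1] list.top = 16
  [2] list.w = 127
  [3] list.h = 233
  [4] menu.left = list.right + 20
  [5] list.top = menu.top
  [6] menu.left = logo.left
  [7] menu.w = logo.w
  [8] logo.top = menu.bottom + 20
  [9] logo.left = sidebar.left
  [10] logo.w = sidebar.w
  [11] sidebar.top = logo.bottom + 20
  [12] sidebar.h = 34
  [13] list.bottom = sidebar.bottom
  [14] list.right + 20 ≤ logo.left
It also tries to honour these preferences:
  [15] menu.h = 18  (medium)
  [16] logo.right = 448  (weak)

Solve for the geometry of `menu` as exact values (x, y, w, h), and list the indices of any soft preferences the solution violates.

menu = (x=166, y=16, w=282, h=40)
violated soft preferences: 15

1. menu.x = 166  [menu.left = list.right + 20]
2. menu.y = 16  [list.top = menu.top]
3. menu.w = 282  [menu.w = logo.w]
4. menu.h = 40  [logo.top = menu.bottom + 20]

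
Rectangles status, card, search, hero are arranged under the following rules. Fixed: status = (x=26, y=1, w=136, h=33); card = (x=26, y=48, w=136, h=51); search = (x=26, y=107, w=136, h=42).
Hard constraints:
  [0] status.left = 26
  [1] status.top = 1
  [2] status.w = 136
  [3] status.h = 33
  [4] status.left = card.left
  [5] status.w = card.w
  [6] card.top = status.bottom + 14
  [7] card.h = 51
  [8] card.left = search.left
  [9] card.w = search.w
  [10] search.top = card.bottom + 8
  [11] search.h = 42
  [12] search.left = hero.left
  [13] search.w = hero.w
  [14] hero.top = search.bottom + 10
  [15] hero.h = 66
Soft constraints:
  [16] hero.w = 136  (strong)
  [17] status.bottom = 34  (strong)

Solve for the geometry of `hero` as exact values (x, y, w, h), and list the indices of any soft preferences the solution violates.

1. hero.x = 26  [search.left = hero.left]
2. hero.w = 136  [search.w = hero.w]
3. hero.y = 159  [hero.top = search.bottom + 10]
4. hero.h = 66  [hero.h = 66]

hero = (x=26, y=159, w=136, h=66)
violated soft preferences: none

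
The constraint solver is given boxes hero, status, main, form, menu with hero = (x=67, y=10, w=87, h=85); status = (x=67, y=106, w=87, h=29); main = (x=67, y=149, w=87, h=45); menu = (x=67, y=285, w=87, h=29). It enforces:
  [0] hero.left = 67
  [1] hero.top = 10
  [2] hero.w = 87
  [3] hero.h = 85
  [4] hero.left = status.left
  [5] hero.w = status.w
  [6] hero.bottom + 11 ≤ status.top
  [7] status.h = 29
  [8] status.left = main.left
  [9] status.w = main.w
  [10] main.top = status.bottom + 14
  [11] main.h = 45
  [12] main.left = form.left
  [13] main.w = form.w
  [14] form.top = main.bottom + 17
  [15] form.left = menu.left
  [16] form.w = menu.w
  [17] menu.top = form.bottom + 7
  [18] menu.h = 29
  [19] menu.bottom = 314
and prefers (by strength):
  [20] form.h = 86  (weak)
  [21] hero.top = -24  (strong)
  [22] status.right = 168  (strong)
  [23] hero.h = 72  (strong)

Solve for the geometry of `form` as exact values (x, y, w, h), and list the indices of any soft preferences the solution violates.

form = (x=67, y=211, w=87, h=67)
violated soft preferences: 20, 21, 22, 23

1. form.x = 67  [main.left = form.left]
2. form.w = 87  [main.w = form.w]
3. form.y = 211  [form.top = main.bottom + 17]
4. form.h = 67  [menu.top = form.bottom + 7]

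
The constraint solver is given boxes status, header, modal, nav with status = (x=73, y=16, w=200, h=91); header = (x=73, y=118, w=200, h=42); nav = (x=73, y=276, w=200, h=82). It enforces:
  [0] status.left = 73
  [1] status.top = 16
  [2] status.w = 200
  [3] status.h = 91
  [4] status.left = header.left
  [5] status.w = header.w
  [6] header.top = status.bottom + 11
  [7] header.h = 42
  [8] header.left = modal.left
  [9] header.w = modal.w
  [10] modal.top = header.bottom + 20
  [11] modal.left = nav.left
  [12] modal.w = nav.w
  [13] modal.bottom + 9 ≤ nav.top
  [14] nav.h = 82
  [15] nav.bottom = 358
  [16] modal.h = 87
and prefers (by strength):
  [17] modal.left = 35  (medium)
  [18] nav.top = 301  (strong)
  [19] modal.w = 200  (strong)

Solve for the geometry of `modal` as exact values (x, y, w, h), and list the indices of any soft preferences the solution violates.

modal = (x=73, y=180, w=200, h=87)
violated soft preferences: 17, 18

1. modal.x = 73  [header.left = modal.left]
2. modal.w = 200  [header.w = modal.w]
3. modal.y = 180  [modal.top = header.bottom + 20]
4. modal.h = 87  [modal.h = 87]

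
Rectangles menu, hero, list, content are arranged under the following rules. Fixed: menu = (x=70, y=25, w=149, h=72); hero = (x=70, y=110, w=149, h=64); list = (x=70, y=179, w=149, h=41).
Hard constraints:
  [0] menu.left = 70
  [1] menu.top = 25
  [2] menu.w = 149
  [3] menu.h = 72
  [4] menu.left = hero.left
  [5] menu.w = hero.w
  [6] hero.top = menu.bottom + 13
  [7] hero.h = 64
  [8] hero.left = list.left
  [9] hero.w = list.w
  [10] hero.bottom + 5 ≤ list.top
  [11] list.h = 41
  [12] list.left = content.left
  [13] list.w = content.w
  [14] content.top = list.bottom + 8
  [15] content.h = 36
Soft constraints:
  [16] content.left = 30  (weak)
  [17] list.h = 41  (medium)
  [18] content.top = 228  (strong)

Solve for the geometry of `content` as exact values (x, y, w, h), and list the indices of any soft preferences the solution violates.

content = (x=70, y=228, w=149, h=36)
violated soft preferences: 16

1. content.x = 70  [list.left = content.left]
2. content.w = 149  [list.w = content.w]
3. content.y = 228  [content.top = list.bottom + 8]
4. content.h = 36  [content.h = 36]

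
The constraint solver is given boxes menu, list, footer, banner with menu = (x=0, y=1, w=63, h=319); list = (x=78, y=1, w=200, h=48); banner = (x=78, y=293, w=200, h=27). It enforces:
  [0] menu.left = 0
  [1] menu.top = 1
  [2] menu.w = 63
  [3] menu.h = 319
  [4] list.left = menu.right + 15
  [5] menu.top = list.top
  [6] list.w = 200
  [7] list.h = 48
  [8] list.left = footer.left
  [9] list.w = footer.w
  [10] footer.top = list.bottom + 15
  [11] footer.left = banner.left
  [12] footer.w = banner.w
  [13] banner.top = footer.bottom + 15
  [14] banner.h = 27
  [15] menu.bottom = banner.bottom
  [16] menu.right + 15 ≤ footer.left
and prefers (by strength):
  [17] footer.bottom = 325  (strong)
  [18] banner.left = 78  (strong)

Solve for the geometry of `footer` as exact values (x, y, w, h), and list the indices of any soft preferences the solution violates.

footer = (x=78, y=64, w=200, h=214)
violated soft preferences: 17

1. footer.x = 78  [list.left = footer.left]
2. footer.w = 200  [list.w = footer.w]
3. footer.y = 64  [footer.top = list.bottom + 15]
4. footer.h = 214  [banner.top = footer.bottom + 15]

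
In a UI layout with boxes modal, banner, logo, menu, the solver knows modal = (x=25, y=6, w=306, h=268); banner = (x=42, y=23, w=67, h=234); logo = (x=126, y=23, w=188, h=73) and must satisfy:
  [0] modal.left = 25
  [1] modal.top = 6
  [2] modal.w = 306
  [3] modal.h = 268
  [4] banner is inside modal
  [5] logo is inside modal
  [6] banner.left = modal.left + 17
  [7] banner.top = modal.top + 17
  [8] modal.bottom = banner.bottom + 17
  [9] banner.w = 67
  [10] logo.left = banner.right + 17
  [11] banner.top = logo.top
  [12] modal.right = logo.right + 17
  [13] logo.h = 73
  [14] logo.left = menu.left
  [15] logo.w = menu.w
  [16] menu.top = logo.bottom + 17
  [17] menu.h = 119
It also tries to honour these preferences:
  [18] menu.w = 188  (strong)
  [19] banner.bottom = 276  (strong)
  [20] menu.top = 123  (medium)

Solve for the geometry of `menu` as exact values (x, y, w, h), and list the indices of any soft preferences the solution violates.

menu = (x=126, y=113, w=188, h=119)
violated soft preferences: 19, 20

1. menu.x = 126  [logo.left = menu.left]
2. menu.w = 188  [logo.w = menu.w]
3. menu.y = 113  [menu.top = logo.bottom + 17]
4. menu.h = 119  [menu.h = 119]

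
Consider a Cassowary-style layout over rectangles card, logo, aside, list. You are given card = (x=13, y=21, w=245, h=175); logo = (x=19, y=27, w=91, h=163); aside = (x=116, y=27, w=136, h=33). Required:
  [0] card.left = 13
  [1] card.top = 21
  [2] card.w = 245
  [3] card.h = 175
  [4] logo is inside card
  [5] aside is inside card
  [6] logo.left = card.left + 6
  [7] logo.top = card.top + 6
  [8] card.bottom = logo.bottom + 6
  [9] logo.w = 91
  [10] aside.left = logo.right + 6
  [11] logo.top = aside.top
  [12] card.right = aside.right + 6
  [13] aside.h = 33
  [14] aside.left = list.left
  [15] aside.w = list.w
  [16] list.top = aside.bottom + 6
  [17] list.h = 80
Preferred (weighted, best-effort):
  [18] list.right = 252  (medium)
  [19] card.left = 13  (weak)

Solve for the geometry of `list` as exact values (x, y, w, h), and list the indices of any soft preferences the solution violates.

1. list.x = 116  [aside.left = list.left]
2. list.w = 136  [aside.w = list.w]
3. list.y = 66  [list.top = aside.bottom + 6]
4. list.h = 80  [list.h = 80]

list = (x=116, y=66, w=136, h=80)
violated soft preferences: none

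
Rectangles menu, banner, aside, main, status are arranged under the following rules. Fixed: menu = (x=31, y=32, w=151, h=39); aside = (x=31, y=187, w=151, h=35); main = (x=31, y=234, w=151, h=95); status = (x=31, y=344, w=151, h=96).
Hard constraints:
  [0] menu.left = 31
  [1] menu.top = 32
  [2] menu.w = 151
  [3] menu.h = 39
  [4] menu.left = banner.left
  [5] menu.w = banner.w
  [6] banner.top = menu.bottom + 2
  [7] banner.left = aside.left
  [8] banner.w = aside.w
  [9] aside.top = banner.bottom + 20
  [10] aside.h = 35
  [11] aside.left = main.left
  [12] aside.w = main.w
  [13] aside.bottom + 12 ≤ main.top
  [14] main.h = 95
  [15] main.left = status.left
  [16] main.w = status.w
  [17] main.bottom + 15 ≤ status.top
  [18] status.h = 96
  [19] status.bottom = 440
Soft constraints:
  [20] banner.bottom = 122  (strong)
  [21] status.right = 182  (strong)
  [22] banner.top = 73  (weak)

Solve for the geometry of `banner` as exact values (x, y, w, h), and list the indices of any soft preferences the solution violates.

1. banner.x = 31  [menu.left = banner.left]
2. banner.w = 151  [menu.w = banner.w]
3. banner.y = 73  [banner.top = menu.bottom + 2]
4. banner.h = 94  [aside.top = banner.bottom + 20]

banner = (x=31, y=73, w=151, h=94)
violated soft preferences: 20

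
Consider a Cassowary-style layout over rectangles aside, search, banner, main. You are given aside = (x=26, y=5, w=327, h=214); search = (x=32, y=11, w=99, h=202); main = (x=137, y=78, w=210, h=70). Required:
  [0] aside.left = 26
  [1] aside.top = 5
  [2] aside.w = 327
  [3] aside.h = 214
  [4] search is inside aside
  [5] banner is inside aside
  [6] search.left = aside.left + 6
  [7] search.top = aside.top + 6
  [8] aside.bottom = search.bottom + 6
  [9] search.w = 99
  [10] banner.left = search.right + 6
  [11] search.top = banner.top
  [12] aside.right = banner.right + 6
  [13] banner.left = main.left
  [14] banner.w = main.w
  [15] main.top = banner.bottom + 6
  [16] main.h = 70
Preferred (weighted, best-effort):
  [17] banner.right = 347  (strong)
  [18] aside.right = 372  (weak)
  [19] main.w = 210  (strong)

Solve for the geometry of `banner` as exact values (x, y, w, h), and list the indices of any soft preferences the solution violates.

banner = (x=137, y=11, w=210, h=61)
violated soft preferences: 18

1. banner.x = 137  [banner.left = search.right + 6]
2. banner.y = 11  [search.top = banner.top]
3. banner.w = 210  [aside.right = banner.right + 6]
4. banner.h = 61  [main.top = banner.bottom + 6]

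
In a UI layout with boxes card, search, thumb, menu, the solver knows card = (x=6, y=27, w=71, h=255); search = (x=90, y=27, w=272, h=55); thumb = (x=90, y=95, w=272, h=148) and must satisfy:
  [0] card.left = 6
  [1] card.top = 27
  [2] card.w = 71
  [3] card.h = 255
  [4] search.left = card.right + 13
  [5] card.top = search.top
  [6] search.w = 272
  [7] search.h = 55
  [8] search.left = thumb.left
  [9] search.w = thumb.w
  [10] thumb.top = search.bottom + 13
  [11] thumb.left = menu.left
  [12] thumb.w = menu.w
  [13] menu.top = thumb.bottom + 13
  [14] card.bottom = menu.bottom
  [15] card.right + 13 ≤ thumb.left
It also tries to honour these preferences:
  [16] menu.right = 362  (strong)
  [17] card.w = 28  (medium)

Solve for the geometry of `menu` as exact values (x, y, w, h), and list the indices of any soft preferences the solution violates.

menu = (x=90, y=256, w=272, h=26)
violated soft preferences: 17

1. menu.x = 90  [thumb.left = menu.left]
2. menu.w = 272  [thumb.w = menu.w]
3. menu.y = 256  [menu.top = thumb.bottom + 13]
4. menu.h = 26  [card.bottom = menu.bottom]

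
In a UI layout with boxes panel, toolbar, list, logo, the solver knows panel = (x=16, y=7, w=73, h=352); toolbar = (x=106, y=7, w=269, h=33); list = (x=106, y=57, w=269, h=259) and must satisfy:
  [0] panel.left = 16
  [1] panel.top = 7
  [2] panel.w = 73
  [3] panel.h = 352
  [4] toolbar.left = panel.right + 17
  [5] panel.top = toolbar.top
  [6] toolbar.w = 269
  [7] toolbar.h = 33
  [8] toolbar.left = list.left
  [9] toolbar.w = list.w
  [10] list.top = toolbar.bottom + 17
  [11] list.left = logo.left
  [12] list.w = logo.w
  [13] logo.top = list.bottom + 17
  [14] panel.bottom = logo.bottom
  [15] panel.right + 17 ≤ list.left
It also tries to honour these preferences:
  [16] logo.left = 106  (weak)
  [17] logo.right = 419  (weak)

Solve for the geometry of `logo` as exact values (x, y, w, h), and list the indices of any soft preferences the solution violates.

logo = (x=106, y=333, w=269, h=26)
violated soft preferences: 17

1. logo.x = 106  [list.left = logo.left]
2. logo.w = 269  [list.w = logo.w]
3. logo.y = 333  [logo.top = list.bottom + 17]
4. logo.h = 26  [panel.bottom = logo.bottom]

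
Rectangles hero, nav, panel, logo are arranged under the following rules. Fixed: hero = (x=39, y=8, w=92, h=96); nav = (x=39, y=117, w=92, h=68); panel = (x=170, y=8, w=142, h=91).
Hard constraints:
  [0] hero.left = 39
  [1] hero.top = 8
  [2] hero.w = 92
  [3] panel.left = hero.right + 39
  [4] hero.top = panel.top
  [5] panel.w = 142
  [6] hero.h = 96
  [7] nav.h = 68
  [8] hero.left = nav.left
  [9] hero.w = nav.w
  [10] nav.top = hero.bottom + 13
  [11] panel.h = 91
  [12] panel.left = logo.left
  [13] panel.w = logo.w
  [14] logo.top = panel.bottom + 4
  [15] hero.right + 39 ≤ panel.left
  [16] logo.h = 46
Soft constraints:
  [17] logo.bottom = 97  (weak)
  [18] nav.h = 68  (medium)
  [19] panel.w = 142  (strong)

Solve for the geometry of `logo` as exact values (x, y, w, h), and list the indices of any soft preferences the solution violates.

logo = (x=170, y=103, w=142, h=46)
violated soft preferences: 17

1. logo.x = 170  [panel.left = logo.left]
2. logo.w = 142  [panel.w = logo.w]
3. logo.y = 103  [logo.top = panel.bottom + 4]
4. logo.h = 46  [logo.h = 46]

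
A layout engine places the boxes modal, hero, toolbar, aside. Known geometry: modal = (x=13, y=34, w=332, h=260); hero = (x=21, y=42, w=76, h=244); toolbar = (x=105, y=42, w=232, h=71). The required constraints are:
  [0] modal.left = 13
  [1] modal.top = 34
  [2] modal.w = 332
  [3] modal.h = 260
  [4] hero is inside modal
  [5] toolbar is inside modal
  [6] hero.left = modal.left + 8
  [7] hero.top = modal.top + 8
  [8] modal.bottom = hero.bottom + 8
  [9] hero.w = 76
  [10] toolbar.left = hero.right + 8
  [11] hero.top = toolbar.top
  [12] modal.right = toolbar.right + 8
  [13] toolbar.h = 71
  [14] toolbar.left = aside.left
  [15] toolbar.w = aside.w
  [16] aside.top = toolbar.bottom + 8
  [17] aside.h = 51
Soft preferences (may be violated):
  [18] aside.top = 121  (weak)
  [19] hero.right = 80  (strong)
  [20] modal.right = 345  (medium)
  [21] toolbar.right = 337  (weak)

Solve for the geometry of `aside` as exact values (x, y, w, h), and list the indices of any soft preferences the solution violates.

1. aside.x = 105  [toolbar.left = aside.left]
2. aside.w = 232  [toolbar.w = aside.w]
3. aside.y = 121  [aside.top = toolbar.bottom + 8]
4. aside.h = 51  [aside.h = 51]

aside = (x=105, y=121, w=232, h=51)
violated soft preferences: 19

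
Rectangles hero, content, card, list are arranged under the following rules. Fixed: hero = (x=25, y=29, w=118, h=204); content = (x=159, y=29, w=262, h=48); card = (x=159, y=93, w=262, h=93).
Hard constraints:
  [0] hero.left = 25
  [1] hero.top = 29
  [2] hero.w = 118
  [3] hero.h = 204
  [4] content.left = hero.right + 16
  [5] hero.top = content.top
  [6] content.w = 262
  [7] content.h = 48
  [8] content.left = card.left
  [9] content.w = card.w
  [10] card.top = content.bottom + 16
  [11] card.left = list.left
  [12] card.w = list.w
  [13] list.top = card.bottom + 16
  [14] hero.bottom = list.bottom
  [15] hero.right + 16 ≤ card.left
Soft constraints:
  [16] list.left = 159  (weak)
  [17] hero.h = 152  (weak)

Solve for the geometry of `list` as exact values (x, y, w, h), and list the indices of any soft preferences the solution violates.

1. list.x = 159  [card.left = list.left]
2. list.w = 262  [card.w = list.w]
3. list.y = 202  [list.top = card.bottom + 16]
4. list.h = 31  [hero.bottom = list.bottom]

list = (x=159, y=202, w=262, h=31)
violated soft preferences: 17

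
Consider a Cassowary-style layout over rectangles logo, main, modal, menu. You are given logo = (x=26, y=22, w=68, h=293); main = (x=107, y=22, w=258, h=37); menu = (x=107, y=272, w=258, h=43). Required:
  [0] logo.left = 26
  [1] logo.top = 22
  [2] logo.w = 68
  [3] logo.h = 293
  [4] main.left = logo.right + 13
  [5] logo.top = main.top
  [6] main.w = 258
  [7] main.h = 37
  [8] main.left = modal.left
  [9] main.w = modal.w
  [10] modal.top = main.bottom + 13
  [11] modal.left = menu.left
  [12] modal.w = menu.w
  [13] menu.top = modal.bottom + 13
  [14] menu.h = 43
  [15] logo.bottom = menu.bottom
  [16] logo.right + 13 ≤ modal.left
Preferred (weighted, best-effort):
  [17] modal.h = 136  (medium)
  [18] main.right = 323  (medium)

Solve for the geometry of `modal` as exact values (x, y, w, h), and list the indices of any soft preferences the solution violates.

modal = (x=107, y=72, w=258, h=187)
violated soft preferences: 17, 18

1. modal.x = 107  [main.left = modal.left]
2. modal.w = 258  [main.w = modal.w]
3. modal.y = 72  [modal.top = main.bottom + 13]
4. modal.h = 187  [menu.top = modal.bottom + 13]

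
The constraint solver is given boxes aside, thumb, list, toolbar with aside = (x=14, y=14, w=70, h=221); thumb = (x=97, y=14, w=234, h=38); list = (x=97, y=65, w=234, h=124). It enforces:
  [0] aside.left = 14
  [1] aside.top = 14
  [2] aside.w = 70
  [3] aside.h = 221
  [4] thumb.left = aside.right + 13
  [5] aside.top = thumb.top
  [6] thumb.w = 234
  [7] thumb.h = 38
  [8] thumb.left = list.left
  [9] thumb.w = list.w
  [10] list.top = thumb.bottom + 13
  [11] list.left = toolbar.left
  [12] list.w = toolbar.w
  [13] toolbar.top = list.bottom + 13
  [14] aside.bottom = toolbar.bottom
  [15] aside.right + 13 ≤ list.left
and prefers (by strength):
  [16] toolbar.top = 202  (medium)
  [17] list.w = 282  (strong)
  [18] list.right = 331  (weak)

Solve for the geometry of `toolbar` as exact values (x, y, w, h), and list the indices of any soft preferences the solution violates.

1. toolbar.x = 97  [list.left = toolbar.left]
2. toolbar.w = 234  [list.w = toolbar.w]
3. toolbar.y = 202  [toolbar.top = list.bottom + 13]
4. toolbar.h = 33  [aside.bottom = toolbar.bottom]

toolbar = (x=97, y=202, w=234, h=33)
violated soft preferences: 17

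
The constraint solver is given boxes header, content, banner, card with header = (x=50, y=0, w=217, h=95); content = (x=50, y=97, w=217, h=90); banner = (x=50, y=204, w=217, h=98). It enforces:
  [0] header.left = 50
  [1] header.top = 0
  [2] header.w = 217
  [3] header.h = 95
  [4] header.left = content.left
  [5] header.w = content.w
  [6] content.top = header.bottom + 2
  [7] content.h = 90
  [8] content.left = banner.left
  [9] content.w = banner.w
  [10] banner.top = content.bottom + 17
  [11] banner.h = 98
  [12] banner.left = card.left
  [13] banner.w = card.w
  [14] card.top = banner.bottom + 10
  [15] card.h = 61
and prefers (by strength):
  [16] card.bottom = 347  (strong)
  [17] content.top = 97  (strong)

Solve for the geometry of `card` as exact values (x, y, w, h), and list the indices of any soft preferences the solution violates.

1. card.x = 50  [banner.left = card.left]
2. card.w = 217  [banner.w = card.w]
3. card.y = 312  [card.top = banner.bottom + 10]
4. card.h = 61  [card.h = 61]

card = (x=50, y=312, w=217, h=61)
violated soft preferences: 16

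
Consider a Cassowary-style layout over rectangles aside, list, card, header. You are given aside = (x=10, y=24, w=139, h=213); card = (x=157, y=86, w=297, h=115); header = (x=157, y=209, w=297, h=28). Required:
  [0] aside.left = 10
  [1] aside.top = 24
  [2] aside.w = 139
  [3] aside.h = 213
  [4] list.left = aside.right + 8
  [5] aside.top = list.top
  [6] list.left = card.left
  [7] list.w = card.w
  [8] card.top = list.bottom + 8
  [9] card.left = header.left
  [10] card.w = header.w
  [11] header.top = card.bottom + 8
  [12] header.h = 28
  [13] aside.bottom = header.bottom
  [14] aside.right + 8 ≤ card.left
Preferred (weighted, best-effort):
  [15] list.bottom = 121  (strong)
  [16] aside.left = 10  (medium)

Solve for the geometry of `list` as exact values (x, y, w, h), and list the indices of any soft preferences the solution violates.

list = (x=157, y=24, w=297, h=54)
violated soft preferences: 15

1. list.x = 157  [list.left = aside.right + 8]
2. list.y = 24  [aside.top = list.top]
3. list.w = 297  [list.w = card.w]
4. list.h = 54  [card.top = list.bottom + 8]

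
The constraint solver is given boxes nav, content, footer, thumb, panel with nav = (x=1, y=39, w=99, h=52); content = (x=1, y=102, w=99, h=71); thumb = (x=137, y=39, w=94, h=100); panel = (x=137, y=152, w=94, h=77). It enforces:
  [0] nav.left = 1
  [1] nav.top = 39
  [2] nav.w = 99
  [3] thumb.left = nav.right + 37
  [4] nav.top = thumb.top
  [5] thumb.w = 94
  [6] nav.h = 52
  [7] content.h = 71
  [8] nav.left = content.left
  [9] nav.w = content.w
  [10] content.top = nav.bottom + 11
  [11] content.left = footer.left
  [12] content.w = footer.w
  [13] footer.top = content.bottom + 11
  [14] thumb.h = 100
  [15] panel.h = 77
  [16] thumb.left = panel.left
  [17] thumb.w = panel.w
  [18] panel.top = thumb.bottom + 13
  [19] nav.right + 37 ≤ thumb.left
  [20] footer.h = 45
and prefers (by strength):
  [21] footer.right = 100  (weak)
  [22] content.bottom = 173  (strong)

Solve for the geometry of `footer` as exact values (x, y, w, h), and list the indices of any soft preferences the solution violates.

footer = (x=1, y=184, w=99, h=45)
violated soft preferences: none

1. footer.x = 1  [content.left = footer.left]
2. footer.w = 99  [content.w = footer.w]
3. footer.y = 184  [footer.top = content.bottom + 11]
4. footer.h = 45  [footer.h = 45]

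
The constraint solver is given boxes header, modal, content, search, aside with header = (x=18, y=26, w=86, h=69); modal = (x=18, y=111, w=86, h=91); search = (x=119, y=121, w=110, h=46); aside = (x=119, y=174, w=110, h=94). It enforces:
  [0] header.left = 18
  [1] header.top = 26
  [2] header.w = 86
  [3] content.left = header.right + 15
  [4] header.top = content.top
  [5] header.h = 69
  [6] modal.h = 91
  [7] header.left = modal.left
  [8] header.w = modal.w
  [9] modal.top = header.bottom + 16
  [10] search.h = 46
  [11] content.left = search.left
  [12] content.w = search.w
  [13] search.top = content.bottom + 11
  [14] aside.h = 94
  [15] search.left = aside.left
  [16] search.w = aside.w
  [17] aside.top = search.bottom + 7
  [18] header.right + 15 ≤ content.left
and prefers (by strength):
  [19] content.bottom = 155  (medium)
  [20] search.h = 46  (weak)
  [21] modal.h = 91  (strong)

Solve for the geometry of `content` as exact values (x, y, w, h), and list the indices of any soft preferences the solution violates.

content = (x=119, y=26, w=110, h=84)
violated soft preferences: 19

1. content.x = 119  [content.left = header.right + 15]
2. content.y = 26  [header.top = content.top]
3. content.w = 110  [content.w = search.w]
4. content.h = 84  [search.top = content.bottom + 11]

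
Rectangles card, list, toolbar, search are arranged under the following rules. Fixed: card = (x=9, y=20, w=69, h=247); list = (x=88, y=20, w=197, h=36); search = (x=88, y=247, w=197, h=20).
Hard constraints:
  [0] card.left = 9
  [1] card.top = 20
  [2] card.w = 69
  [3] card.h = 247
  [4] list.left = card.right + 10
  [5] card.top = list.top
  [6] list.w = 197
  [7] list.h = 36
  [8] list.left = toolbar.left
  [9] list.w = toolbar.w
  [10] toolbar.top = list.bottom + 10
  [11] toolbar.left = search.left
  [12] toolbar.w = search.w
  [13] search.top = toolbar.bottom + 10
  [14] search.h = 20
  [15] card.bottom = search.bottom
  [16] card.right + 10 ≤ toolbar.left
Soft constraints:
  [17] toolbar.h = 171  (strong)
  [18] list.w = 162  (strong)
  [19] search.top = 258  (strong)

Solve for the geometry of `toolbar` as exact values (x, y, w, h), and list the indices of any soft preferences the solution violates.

1. toolbar.x = 88  [list.left = toolbar.left]
2. toolbar.w = 197  [list.w = toolbar.w]
3. toolbar.y = 66  [toolbar.top = list.bottom + 10]
4. toolbar.h = 171  [search.top = toolbar.bottom + 10]

toolbar = (x=88, y=66, w=197, h=171)
violated soft preferences: 18, 19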